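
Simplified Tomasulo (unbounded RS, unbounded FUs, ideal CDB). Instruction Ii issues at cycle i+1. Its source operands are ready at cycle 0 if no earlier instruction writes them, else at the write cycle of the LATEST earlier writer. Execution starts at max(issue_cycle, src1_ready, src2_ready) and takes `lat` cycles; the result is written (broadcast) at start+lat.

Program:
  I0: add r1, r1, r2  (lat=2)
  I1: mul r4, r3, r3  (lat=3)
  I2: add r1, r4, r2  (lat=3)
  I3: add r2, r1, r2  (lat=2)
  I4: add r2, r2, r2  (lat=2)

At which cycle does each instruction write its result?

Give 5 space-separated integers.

I0 add r1: issue@1 deps=(None,None) exec_start@1 write@3
I1 mul r4: issue@2 deps=(None,None) exec_start@2 write@5
I2 add r1: issue@3 deps=(1,None) exec_start@5 write@8
I3 add r2: issue@4 deps=(2,None) exec_start@8 write@10
I4 add r2: issue@5 deps=(3,3) exec_start@10 write@12

Answer: 3 5 8 10 12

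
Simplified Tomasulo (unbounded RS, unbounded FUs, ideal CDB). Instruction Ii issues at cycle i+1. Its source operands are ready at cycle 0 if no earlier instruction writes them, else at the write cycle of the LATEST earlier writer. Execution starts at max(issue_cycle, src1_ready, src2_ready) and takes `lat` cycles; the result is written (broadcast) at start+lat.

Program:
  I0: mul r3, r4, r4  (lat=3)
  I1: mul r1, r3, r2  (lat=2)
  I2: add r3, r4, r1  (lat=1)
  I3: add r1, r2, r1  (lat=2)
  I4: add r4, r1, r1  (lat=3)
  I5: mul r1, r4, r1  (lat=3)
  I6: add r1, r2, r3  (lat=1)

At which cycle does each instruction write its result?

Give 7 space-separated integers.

Answer: 4 6 7 8 11 14 8

Derivation:
I0 mul r3: issue@1 deps=(None,None) exec_start@1 write@4
I1 mul r1: issue@2 deps=(0,None) exec_start@4 write@6
I2 add r3: issue@3 deps=(None,1) exec_start@6 write@7
I3 add r1: issue@4 deps=(None,1) exec_start@6 write@8
I4 add r4: issue@5 deps=(3,3) exec_start@8 write@11
I5 mul r1: issue@6 deps=(4,3) exec_start@11 write@14
I6 add r1: issue@7 deps=(None,2) exec_start@7 write@8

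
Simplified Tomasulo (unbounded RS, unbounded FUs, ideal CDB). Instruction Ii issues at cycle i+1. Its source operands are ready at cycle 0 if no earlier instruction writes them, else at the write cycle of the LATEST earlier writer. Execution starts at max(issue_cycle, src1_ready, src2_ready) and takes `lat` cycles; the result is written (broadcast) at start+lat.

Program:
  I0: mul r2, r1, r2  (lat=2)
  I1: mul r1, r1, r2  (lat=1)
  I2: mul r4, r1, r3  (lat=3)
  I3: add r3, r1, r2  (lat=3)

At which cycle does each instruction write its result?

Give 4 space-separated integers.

I0 mul r2: issue@1 deps=(None,None) exec_start@1 write@3
I1 mul r1: issue@2 deps=(None,0) exec_start@3 write@4
I2 mul r4: issue@3 deps=(1,None) exec_start@4 write@7
I3 add r3: issue@4 deps=(1,0) exec_start@4 write@7

Answer: 3 4 7 7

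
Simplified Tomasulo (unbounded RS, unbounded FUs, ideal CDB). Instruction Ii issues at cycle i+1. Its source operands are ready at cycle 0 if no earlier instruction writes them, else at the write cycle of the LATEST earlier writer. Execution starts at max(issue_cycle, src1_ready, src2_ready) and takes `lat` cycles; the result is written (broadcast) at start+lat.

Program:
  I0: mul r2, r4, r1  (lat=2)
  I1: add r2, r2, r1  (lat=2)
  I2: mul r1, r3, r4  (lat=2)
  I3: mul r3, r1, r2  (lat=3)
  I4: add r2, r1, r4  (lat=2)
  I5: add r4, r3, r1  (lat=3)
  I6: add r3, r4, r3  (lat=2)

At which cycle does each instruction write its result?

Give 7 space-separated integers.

Answer: 3 5 5 8 7 11 13

Derivation:
I0 mul r2: issue@1 deps=(None,None) exec_start@1 write@3
I1 add r2: issue@2 deps=(0,None) exec_start@3 write@5
I2 mul r1: issue@3 deps=(None,None) exec_start@3 write@5
I3 mul r3: issue@4 deps=(2,1) exec_start@5 write@8
I4 add r2: issue@5 deps=(2,None) exec_start@5 write@7
I5 add r4: issue@6 deps=(3,2) exec_start@8 write@11
I6 add r3: issue@7 deps=(5,3) exec_start@11 write@13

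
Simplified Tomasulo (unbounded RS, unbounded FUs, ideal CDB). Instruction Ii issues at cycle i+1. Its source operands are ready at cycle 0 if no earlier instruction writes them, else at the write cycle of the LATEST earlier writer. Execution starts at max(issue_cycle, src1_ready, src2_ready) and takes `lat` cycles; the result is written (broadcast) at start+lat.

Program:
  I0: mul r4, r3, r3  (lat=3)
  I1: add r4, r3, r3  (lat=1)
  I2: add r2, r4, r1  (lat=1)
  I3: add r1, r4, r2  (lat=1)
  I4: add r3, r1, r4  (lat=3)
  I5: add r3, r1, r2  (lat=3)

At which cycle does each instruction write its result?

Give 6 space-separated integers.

I0 mul r4: issue@1 deps=(None,None) exec_start@1 write@4
I1 add r4: issue@2 deps=(None,None) exec_start@2 write@3
I2 add r2: issue@3 deps=(1,None) exec_start@3 write@4
I3 add r1: issue@4 deps=(1,2) exec_start@4 write@5
I4 add r3: issue@5 deps=(3,1) exec_start@5 write@8
I5 add r3: issue@6 deps=(3,2) exec_start@6 write@9

Answer: 4 3 4 5 8 9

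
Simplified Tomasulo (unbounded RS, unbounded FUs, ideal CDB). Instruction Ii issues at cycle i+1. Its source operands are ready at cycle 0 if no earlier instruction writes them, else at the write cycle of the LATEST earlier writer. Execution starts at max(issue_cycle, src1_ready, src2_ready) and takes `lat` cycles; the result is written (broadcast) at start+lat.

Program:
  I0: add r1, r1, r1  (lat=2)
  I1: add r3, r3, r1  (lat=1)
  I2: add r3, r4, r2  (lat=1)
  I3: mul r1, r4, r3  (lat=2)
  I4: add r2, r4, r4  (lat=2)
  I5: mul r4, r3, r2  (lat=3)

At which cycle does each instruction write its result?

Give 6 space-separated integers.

Answer: 3 4 4 6 7 10

Derivation:
I0 add r1: issue@1 deps=(None,None) exec_start@1 write@3
I1 add r3: issue@2 deps=(None,0) exec_start@3 write@4
I2 add r3: issue@3 deps=(None,None) exec_start@3 write@4
I3 mul r1: issue@4 deps=(None,2) exec_start@4 write@6
I4 add r2: issue@5 deps=(None,None) exec_start@5 write@7
I5 mul r4: issue@6 deps=(2,4) exec_start@7 write@10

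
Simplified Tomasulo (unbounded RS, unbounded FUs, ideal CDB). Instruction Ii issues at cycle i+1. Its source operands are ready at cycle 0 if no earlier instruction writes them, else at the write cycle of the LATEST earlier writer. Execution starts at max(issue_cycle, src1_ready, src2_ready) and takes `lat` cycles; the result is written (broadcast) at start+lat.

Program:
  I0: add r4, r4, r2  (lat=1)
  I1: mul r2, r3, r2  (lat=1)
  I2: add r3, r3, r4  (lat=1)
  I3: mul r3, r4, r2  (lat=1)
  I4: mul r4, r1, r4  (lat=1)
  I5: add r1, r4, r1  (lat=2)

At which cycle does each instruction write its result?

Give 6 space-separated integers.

I0 add r4: issue@1 deps=(None,None) exec_start@1 write@2
I1 mul r2: issue@2 deps=(None,None) exec_start@2 write@3
I2 add r3: issue@3 deps=(None,0) exec_start@3 write@4
I3 mul r3: issue@4 deps=(0,1) exec_start@4 write@5
I4 mul r4: issue@5 deps=(None,0) exec_start@5 write@6
I5 add r1: issue@6 deps=(4,None) exec_start@6 write@8

Answer: 2 3 4 5 6 8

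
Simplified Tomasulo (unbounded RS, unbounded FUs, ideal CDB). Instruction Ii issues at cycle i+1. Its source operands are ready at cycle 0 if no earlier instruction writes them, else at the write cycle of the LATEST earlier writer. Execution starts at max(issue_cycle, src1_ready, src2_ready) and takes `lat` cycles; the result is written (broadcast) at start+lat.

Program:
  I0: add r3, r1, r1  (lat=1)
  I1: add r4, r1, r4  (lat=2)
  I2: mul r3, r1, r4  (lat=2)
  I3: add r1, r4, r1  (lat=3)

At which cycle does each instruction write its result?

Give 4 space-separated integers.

I0 add r3: issue@1 deps=(None,None) exec_start@1 write@2
I1 add r4: issue@2 deps=(None,None) exec_start@2 write@4
I2 mul r3: issue@3 deps=(None,1) exec_start@4 write@6
I3 add r1: issue@4 deps=(1,None) exec_start@4 write@7

Answer: 2 4 6 7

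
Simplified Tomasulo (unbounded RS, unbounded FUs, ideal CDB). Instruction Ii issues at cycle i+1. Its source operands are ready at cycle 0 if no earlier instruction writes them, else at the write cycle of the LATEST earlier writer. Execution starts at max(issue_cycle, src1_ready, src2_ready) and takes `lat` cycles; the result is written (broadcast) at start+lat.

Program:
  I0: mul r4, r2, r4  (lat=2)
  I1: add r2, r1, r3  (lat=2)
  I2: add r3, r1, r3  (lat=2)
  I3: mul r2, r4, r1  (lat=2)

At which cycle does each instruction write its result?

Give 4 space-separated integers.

I0 mul r4: issue@1 deps=(None,None) exec_start@1 write@3
I1 add r2: issue@2 deps=(None,None) exec_start@2 write@4
I2 add r3: issue@3 deps=(None,None) exec_start@3 write@5
I3 mul r2: issue@4 deps=(0,None) exec_start@4 write@6

Answer: 3 4 5 6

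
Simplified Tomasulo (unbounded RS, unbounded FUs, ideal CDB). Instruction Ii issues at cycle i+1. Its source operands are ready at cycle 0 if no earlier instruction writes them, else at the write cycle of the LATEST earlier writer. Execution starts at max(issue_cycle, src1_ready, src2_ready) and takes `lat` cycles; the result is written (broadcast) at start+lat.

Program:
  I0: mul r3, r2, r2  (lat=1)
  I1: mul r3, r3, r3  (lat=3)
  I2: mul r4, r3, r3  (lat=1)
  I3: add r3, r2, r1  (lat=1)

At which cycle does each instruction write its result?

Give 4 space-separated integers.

Answer: 2 5 6 5

Derivation:
I0 mul r3: issue@1 deps=(None,None) exec_start@1 write@2
I1 mul r3: issue@2 deps=(0,0) exec_start@2 write@5
I2 mul r4: issue@3 deps=(1,1) exec_start@5 write@6
I3 add r3: issue@4 deps=(None,None) exec_start@4 write@5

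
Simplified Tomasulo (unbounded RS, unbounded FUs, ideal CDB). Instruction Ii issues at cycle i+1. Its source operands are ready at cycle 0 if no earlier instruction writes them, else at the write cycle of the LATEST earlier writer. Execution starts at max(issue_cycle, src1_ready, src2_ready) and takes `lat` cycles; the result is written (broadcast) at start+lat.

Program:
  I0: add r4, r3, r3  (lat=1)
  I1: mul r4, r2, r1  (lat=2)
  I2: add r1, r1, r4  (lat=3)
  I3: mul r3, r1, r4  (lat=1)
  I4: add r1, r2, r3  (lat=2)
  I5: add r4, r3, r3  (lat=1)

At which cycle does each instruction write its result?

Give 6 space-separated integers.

Answer: 2 4 7 8 10 9

Derivation:
I0 add r4: issue@1 deps=(None,None) exec_start@1 write@2
I1 mul r4: issue@2 deps=(None,None) exec_start@2 write@4
I2 add r1: issue@3 deps=(None,1) exec_start@4 write@7
I3 mul r3: issue@4 deps=(2,1) exec_start@7 write@8
I4 add r1: issue@5 deps=(None,3) exec_start@8 write@10
I5 add r4: issue@6 deps=(3,3) exec_start@8 write@9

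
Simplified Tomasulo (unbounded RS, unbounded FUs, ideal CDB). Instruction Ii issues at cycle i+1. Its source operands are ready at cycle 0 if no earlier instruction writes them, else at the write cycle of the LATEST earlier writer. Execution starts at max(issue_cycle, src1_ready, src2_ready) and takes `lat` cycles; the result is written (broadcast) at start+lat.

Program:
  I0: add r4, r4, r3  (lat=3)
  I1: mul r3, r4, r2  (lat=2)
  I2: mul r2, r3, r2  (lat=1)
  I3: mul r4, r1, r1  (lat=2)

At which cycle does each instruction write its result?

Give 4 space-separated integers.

I0 add r4: issue@1 deps=(None,None) exec_start@1 write@4
I1 mul r3: issue@2 deps=(0,None) exec_start@4 write@6
I2 mul r2: issue@3 deps=(1,None) exec_start@6 write@7
I3 mul r4: issue@4 deps=(None,None) exec_start@4 write@6

Answer: 4 6 7 6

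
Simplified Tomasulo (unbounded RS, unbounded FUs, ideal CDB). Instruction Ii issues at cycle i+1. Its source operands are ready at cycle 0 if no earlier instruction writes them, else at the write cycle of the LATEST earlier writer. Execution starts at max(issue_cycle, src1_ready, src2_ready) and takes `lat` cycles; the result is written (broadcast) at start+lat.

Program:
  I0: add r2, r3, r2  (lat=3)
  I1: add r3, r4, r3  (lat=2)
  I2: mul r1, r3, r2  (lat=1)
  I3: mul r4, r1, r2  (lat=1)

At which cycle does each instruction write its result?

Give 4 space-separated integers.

I0 add r2: issue@1 deps=(None,None) exec_start@1 write@4
I1 add r3: issue@2 deps=(None,None) exec_start@2 write@4
I2 mul r1: issue@3 deps=(1,0) exec_start@4 write@5
I3 mul r4: issue@4 deps=(2,0) exec_start@5 write@6

Answer: 4 4 5 6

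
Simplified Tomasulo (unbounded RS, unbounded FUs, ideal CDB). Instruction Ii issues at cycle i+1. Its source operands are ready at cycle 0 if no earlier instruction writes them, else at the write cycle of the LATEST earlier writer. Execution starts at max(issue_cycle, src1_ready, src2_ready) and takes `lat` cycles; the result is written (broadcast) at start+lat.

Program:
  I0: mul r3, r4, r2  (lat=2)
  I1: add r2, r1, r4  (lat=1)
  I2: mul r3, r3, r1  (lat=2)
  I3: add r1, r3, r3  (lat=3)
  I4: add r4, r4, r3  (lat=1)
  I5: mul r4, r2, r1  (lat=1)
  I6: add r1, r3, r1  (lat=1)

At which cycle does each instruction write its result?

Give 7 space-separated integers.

Answer: 3 3 5 8 6 9 9

Derivation:
I0 mul r3: issue@1 deps=(None,None) exec_start@1 write@3
I1 add r2: issue@2 deps=(None,None) exec_start@2 write@3
I2 mul r3: issue@3 deps=(0,None) exec_start@3 write@5
I3 add r1: issue@4 deps=(2,2) exec_start@5 write@8
I4 add r4: issue@5 deps=(None,2) exec_start@5 write@6
I5 mul r4: issue@6 deps=(1,3) exec_start@8 write@9
I6 add r1: issue@7 deps=(2,3) exec_start@8 write@9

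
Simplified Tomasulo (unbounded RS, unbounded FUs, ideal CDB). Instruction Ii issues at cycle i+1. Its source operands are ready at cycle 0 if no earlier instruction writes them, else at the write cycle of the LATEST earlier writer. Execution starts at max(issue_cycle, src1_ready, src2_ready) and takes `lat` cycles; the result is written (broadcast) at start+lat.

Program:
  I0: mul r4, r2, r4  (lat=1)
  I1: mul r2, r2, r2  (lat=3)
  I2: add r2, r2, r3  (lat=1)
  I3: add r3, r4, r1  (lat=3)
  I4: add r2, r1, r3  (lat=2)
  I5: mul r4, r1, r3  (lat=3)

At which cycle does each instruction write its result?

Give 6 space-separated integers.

I0 mul r4: issue@1 deps=(None,None) exec_start@1 write@2
I1 mul r2: issue@2 deps=(None,None) exec_start@2 write@5
I2 add r2: issue@3 deps=(1,None) exec_start@5 write@6
I3 add r3: issue@4 deps=(0,None) exec_start@4 write@7
I4 add r2: issue@5 deps=(None,3) exec_start@7 write@9
I5 mul r4: issue@6 deps=(None,3) exec_start@7 write@10

Answer: 2 5 6 7 9 10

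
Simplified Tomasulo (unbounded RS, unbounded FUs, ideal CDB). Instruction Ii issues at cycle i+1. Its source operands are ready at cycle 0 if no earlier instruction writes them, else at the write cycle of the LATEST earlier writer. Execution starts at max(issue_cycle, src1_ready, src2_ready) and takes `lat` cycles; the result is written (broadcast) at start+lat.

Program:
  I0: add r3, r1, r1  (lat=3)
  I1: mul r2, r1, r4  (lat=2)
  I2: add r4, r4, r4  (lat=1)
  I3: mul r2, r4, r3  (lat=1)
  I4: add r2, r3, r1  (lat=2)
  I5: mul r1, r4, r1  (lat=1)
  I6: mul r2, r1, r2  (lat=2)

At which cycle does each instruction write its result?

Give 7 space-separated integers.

I0 add r3: issue@1 deps=(None,None) exec_start@1 write@4
I1 mul r2: issue@2 deps=(None,None) exec_start@2 write@4
I2 add r4: issue@3 deps=(None,None) exec_start@3 write@4
I3 mul r2: issue@4 deps=(2,0) exec_start@4 write@5
I4 add r2: issue@5 deps=(0,None) exec_start@5 write@7
I5 mul r1: issue@6 deps=(2,None) exec_start@6 write@7
I6 mul r2: issue@7 deps=(5,4) exec_start@7 write@9

Answer: 4 4 4 5 7 7 9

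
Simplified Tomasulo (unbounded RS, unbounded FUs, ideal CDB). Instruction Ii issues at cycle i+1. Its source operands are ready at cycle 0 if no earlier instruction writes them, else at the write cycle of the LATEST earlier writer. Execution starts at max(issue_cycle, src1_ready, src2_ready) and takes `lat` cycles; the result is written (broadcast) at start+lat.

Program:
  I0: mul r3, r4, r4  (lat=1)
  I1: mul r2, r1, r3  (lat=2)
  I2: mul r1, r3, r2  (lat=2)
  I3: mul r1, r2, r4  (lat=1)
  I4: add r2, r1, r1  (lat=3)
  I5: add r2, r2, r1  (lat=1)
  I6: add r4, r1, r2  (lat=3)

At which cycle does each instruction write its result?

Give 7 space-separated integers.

Answer: 2 4 6 5 8 9 12

Derivation:
I0 mul r3: issue@1 deps=(None,None) exec_start@1 write@2
I1 mul r2: issue@2 deps=(None,0) exec_start@2 write@4
I2 mul r1: issue@3 deps=(0,1) exec_start@4 write@6
I3 mul r1: issue@4 deps=(1,None) exec_start@4 write@5
I4 add r2: issue@5 deps=(3,3) exec_start@5 write@8
I5 add r2: issue@6 deps=(4,3) exec_start@8 write@9
I6 add r4: issue@7 deps=(3,5) exec_start@9 write@12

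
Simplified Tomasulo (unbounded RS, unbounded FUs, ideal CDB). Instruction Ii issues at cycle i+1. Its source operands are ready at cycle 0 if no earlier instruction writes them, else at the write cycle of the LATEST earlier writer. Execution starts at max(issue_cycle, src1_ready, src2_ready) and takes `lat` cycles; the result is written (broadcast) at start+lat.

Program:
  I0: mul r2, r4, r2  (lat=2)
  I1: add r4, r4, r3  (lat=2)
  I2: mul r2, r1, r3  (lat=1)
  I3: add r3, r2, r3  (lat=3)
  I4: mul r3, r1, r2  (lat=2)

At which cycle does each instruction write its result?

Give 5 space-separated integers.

I0 mul r2: issue@1 deps=(None,None) exec_start@1 write@3
I1 add r4: issue@2 deps=(None,None) exec_start@2 write@4
I2 mul r2: issue@3 deps=(None,None) exec_start@3 write@4
I3 add r3: issue@4 deps=(2,None) exec_start@4 write@7
I4 mul r3: issue@5 deps=(None,2) exec_start@5 write@7

Answer: 3 4 4 7 7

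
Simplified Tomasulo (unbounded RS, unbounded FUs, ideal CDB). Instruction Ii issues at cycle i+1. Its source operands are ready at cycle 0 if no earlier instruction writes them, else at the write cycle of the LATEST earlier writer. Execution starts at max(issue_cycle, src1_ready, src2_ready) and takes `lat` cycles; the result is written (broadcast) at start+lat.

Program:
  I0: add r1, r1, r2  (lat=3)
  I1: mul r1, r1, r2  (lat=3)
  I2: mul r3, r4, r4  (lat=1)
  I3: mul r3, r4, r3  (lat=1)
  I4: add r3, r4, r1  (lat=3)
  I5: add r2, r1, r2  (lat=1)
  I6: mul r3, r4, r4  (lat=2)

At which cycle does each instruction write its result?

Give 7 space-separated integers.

Answer: 4 7 4 5 10 8 9

Derivation:
I0 add r1: issue@1 deps=(None,None) exec_start@1 write@4
I1 mul r1: issue@2 deps=(0,None) exec_start@4 write@7
I2 mul r3: issue@3 deps=(None,None) exec_start@3 write@4
I3 mul r3: issue@4 deps=(None,2) exec_start@4 write@5
I4 add r3: issue@5 deps=(None,1) exec_start@7 write@10
I5 add r2: issue@6 deps=(1,None) exec_start@7 write@8
I6 mul r3: issue@7 deps=(None,None) exec_start@7 write@9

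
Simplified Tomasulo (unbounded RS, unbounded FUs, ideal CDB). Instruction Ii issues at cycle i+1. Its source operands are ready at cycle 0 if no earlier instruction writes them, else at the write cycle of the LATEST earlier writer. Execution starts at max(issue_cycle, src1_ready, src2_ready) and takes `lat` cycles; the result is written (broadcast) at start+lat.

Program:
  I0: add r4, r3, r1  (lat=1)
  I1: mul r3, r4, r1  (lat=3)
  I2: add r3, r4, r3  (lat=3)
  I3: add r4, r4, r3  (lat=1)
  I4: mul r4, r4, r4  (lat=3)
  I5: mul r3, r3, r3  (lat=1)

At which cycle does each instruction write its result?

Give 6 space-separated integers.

I0 add r4: issue@1 deps=(None,None) exec_start@1 write@2
I1 mul r3: issue@2 deps=(0,None) exec_start@2 write@5
I2 add r3: issue@3 deps=(0,1) exec_start@5 write@8
I3 add r4: issue@4 deps=(0,2) exec_start@8 write@9
I4 mul r4: issue@5 deps=(3,3) exec_start@9 write@12
I5 mul r3: issue@6 deps=(2,2) exec_start@8 write@9

Answer: 2 5 8 9 12 9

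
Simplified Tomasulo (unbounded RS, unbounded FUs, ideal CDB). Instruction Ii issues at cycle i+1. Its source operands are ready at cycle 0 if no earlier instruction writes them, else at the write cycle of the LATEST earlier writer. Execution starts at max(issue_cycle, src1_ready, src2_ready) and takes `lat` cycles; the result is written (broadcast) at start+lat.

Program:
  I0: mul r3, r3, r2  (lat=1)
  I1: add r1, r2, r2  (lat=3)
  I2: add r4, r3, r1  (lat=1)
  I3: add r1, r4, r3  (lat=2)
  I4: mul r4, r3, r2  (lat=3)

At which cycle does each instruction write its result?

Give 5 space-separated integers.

I0 mul r3: issue@1 deps=(None,None) exec_start@1 write@2
I1 add r1: issue@2 deps=(None,None) exec_start@2 write@5
I2 add r4: issue@3 deps=(0,1) exec_start@5 write@6
I3 add r1: issue@4 deps=(2,0) exec_start@6 write@8
I4 mul r4: issue@5 deps=(0,None) exec_start@5 write@8

Answer: 2 5 6 8 8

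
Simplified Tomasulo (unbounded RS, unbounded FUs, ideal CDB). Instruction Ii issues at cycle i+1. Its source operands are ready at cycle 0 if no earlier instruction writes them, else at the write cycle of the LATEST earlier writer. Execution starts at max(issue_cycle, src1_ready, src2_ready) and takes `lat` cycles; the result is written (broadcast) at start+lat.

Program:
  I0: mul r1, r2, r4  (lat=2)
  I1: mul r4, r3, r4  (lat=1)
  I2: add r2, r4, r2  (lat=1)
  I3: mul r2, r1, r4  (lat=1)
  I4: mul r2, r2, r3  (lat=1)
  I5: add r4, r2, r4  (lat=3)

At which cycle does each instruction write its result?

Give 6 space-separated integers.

Answer: 3 3 4 5 6 9

Derivation:
I0 mul r1: issue@1 deps=(None,None) exec_start@1 write@3
I1 mul r4: issue@2 deps=(None,None) exec_start@2 write@3
I2 add r2: issue@3 deps=(1,None) exec_start@3 write@4
I3 mul r2: issue@4 deps=(0,1) exec_start@4 write@5
I4 mul r2: issue@5 deps=(3,None) exec_start@5 write@6
I5 add r4: issue@6 deps=(4,1) exec_start@6 write@9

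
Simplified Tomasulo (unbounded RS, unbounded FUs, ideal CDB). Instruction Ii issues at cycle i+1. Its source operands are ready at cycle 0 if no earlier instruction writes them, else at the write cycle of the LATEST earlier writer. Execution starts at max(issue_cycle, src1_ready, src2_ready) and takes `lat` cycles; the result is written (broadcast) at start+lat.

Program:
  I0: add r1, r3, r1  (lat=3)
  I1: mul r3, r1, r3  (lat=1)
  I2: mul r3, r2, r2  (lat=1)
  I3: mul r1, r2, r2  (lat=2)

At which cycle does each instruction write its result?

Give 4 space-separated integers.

I0 add r1: issue@1 deps=(None,None) exec_start@1 write@4
I1 mul r3: issue@2 deps=(0,None) exec_start@4 write@5
I2 mul r3: issue@3 deps=(None,None) exec_start@3 write@4
I3 mul r1: issue@4 deps=(None,None) exec_start@4 write@6

Answer: 4 5 4 6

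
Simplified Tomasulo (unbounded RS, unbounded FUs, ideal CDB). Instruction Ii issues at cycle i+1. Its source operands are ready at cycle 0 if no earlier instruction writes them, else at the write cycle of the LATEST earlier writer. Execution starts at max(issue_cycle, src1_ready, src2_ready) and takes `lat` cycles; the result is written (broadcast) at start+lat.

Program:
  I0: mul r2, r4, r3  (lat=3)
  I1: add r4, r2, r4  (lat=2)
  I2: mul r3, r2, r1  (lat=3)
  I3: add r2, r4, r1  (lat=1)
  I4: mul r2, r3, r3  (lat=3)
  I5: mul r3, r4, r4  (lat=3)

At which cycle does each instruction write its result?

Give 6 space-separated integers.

I0 mul r2: issue@1 deps=(None,None) exec_start@1 write@4
I1 add r4: issue@2 deps=(0,None) exec_start@4 write@6
I2 mul r3: issue@3 deps=(0,None) exec_start@4 write@7
I3 add r2: issue@4 deps=(1,None) exec_start@6 write@7
I4 mul r2: issue@5 deps=(2,2) exec_start@7 write@10
I5 mul r3: issue@6 deps=(1,1) exec_start@6 write@9

Answer: 4 6 7 7 10 9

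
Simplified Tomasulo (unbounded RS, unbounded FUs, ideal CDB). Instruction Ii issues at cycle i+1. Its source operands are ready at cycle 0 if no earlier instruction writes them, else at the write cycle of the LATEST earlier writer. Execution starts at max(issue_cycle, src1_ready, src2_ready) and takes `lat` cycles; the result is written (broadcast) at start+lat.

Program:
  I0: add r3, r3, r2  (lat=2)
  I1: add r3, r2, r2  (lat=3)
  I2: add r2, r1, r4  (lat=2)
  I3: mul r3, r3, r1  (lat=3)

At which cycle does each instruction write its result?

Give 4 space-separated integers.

I0 add r3: issue@1 deps=(None,None) exec_start@1 write@3
I1 add r3: issue@2 deps=(None,None) exec_start@2 write@5
I2 add r2: issue@3 deps=(None,None) exec_start@3 write@5
I3 mul r3: issue@4 deps=(1,None) exec_start@5 write@8

Answer: 3 5 5 8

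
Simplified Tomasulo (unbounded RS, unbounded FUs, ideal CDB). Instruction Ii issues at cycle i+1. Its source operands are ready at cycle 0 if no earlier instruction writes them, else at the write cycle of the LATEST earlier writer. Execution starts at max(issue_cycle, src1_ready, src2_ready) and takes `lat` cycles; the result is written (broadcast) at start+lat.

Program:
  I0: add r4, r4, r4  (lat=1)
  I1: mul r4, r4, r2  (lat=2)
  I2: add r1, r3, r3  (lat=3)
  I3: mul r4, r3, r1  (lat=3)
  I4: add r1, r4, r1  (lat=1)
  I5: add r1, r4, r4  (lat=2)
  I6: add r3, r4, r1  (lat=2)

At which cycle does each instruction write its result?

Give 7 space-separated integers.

I0 add r4: issue@1 deps=(None,None) exec_start@1 write@2
I1 mul r4: issue@2 deps=(0,None) exec_start@2 write@4
I2 add r1: issue@3 deps=(None,None) exec_start@3 write@6
I3 mul r4: issue@4 deps=(None,2) exec_start@6 write@9
I4 add r1: issue@5 deps=(3,2) exec_start@9 write@10
I5 add r1: issue@6 deps=(3,3) exec_start@9 write@11
I6 add r3: issue@7 deps=(3,5) exec_start@11 write@13

Answer: 2 4 6 9 10 11 13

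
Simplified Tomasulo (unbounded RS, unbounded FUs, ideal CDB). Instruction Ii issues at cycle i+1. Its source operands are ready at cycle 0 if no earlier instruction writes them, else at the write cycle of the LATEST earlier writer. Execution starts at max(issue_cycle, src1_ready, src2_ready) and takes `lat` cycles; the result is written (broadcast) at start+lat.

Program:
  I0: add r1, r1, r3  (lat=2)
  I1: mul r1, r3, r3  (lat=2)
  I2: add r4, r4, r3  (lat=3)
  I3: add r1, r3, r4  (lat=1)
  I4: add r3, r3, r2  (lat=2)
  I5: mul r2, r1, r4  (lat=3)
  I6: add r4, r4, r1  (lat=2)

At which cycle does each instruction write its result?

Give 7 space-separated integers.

Answer: 3 4 6 7 7 10 9

Derivation:
I0 add r1: issue@1 deps=(None,None) exec_start@1 write@3
I1 mul r1: issue@2 deps=(None,None) exec_start@2 write@4
I2 add r4: issue@3 deps=(None,None) exec_start@3 write@6
I3 add r1: issue@4 deps=(None,2) exec_start@6 write@7
I4 add r3: issue@5 deps=(None,None) exec_start@5 write@7
I5 mul r2: issue@6 deps=(3,2) exec_start@7 write@10
I6 add r4: issue@7 deps=(2,3) exec_start@7 write@9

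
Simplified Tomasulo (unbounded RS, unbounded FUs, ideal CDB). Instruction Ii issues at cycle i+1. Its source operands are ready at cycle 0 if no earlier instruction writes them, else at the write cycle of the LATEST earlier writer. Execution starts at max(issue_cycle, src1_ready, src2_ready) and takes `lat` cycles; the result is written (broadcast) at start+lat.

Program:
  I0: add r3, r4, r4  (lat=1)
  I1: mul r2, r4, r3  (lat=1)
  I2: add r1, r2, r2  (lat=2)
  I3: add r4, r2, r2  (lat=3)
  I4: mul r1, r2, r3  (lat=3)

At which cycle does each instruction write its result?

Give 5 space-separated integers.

I0 add r3: issue@1 deps=(None,None) exec_start@1 write@2
I1 mul r2: issue@2 deps=(None,0) exec_start@2 write@3
I2 add r1: issue@3 deps=(1,1) exec_start@3 write@5
I3 add r4: issue@4 deps=(1,1) exec_start@4 write@7
I4 mul r1: issue@5 deps=(1,0) exec_start@5 write@8

Answer: 2 3 5 7 8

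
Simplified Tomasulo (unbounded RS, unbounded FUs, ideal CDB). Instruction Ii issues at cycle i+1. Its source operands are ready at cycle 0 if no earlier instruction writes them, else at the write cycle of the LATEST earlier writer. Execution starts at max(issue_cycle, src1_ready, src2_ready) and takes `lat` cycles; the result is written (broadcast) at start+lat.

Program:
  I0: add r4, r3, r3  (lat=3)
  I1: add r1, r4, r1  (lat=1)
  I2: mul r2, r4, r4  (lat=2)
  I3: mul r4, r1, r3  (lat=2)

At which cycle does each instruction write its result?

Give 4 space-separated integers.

I0 add r4: issue@1 deps=(None,None) exec_start@1 write@4
I1 add r1: issue@2 deps=(0,None) exec_start@4 write@5
I2 mul r2: issue@3 deps=(0,0) exec_start@4 write@6
I3 mul r4: issue@4 deps=(1,None) exec_start@5 write@7

Answer: 4 5 6 7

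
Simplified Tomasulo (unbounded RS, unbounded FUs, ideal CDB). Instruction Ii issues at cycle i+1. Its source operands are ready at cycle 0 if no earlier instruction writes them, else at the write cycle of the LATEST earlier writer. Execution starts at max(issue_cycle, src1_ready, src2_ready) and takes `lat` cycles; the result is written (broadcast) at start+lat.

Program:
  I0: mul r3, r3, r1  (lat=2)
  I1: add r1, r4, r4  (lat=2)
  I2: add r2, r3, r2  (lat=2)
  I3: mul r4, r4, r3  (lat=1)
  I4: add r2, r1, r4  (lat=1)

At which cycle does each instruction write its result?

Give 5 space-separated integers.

I0 mul r3: issue@1 deps=(None,None) exec_start@1 write@3
I1 add r1: issue@2 deps=(None,None) exec_start@2 write@4
I2 add r2: issue@3 deps=(0,None) exec_start@3 write@5
I3 mul r4: issue@4 deps=(None,0) exec_start@4 write@5
I4 add r2: issue@5 deps=(1,3) exec_start@5 write@6

Answer: 3 4 5 5 6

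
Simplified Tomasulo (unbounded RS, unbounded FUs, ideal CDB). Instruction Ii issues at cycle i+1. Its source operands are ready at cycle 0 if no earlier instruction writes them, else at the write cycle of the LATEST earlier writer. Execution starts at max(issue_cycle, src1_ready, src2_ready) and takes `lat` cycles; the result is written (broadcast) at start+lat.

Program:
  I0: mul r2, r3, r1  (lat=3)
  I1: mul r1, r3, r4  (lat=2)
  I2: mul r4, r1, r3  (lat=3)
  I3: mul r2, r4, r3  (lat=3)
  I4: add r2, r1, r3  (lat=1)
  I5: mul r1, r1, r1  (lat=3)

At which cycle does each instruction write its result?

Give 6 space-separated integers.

I0 mul r2: issue@1 deps=(None,None) exec_start@1 write@4
I1 mul r1: issue@2 deps=(None,None) exec_start@2 write@4
I2 mul r4: issue@3 deps=(1,None) exec_start@4 write@7
I3 mul r2: issue@4 deps=(2,None) exec_start@7 write@10
I4 add r2: issue@5 deps=(1,None) exec_start@5 write@6
I5 mul r1: issue@6 deps=(1,1) exec_start@6 write@9

Answer: 4 4 7 10 6 9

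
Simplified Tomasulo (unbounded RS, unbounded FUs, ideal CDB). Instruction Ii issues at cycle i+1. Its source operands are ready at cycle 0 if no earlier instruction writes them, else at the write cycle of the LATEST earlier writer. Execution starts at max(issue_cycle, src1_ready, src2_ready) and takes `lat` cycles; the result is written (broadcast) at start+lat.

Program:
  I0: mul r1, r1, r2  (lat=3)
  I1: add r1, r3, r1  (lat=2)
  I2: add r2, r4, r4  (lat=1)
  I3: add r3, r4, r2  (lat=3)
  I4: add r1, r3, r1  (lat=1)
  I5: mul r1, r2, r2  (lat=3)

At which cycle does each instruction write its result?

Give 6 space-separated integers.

I0 mul r1: issue@1 deps=(None,None) exec_start@1 write@4
I1 add r1: issue@2 deps=(None,0) exec_start@4 write@6
I2 add r2: issue@3 deps=(None,None) exec_start@3 write@4
I3 add r3: issue@4 deps=(None,2) exec_start@4 write@7
I4 add r1: issue@5 deps=(3,1) exec_start@7 write@8
I5 mul r1: issue@6 deps=(2,2) exec_start@6 write@9

Answer: 4 6 4 7 8 9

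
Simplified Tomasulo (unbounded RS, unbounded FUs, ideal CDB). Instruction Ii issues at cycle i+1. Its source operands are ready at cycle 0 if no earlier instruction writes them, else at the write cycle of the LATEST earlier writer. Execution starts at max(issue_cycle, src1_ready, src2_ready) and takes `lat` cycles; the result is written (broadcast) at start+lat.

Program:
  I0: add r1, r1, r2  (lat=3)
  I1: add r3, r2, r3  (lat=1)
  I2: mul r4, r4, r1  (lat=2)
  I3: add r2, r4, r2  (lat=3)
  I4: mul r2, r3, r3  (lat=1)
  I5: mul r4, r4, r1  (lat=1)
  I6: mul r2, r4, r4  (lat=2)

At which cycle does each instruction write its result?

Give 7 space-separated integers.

Answer: 4 3 6 9 6 7 9

Derivation:
I0 add r1: issue@1 deps=(None,None) exec_start@1 write@4
I1 add r3: issue@2 deps=(None,None) exec_start@2 write@3
I2 mul r4: issue@3 deps=(None,0) exec_start@4 write@6
I3 add r2: issue@4 deps=(2,None) exec_start@6 write@9
I4 mul r2: issue@5 deps=(1,1) exec_start@5 write@6
I5 mul r4: issue@6 deps=(2,0) exec_start@6 write@7
I6 mul r2: issue@7 deps=(5,5) exec_start@7 write@9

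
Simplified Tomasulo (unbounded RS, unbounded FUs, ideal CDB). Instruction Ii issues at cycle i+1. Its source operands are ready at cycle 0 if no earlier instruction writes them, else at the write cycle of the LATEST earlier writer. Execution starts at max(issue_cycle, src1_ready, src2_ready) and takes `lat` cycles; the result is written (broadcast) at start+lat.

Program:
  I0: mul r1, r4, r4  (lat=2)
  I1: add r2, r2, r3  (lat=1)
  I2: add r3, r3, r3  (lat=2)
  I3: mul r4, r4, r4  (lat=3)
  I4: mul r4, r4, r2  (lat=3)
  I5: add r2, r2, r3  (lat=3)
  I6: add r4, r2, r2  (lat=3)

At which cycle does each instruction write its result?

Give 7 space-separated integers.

Answer: 3 3 5 7 10 9 12

Derivation:
I0 mul r1: issue@1 deps=(None,None) exec_start@1 write@3
I1 add r2: issue@2 deps=(None,None) exec_start@2 write@3
I2 add r3: issue@3 deps=(None,None) exec_start@3 write@5
I3 mul r4: issue@4 deps=(None,None) exec_start@4 write@7
I4 mul r4: issue@5 deps=(3,1) exec_start@7 write@10
I5 add r2: issue@6 deps=(1,2) exec_start@6 write@9
I6 add r4: issue@7 deps=(5,5) exec_start@9 write@12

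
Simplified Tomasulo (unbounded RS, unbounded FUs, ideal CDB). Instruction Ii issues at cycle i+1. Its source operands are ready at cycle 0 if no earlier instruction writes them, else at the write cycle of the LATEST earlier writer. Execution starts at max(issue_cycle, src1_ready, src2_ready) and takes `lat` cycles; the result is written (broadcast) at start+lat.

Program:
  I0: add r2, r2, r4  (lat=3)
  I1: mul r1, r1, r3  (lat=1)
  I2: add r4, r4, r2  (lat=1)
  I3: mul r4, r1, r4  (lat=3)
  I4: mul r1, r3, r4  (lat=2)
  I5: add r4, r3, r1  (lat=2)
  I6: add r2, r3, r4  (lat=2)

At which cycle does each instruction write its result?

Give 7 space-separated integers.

I0 add r2: issue@1 deps=(None,None) exec_start@1 write@4
I1 mul r1: issue@2 deps=(None,None) exec_start@2 write@3
I2 add r4: issue@3 deps=(None,0) exec_start@4 write@5
I3 mul r4: issue@4 deps=(1,2) exec_start@5 write@8
I4 mul r1: issue@5 deps=(None,3) exec_start@8 write@10
I5 add r4: issue@6 deps=(None,4) exec_start@10 write@12
I6 add r2: issue@7 deps=(None,5) exec_start@12 write@14

Answer: 4 3 5 8 10 12 14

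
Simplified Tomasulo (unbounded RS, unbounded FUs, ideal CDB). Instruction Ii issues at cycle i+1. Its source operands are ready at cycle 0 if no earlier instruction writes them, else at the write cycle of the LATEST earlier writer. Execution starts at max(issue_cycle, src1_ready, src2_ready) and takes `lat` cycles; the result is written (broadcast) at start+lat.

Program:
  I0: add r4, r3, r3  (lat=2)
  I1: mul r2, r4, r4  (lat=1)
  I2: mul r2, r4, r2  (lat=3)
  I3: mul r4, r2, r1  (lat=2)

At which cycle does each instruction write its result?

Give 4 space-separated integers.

I0 add r4: issue@1 deps=(None,None) exec_start@1 write@3
I1 mul r2: issue@2 deps=(0,0) exec_start@3 write@4
I2 mul r2: issue@3 deps=(0,1) exec_start@4 write@7
I3 mul r4: issue@4 deps=(2,None) exec_start@7 write@9

Answer: 3 4 7 9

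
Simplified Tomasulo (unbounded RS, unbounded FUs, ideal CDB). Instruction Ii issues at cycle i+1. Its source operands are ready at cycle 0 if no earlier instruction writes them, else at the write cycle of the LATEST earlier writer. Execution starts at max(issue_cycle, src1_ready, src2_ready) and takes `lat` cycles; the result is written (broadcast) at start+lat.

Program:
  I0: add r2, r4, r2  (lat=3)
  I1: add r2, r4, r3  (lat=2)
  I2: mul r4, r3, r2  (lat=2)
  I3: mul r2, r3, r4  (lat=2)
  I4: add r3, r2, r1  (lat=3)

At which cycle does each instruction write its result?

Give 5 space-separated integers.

Answer: 4 4 6 8 11

Derivation:
I0 add r2: issue@1 deps=(None,None) exec_start@1 write@4
I1 add r2: issue@2 deps=(None,None) exec_start@2 write@4
I2 mul r4: issue@3 deps=(None,1) exec_start@4 write@6
I3 mul r2: issue@4 deps=(None,2) exec_start@6 write@8
I4 add r3: issue@5 deps=(3,None) exec_start@8 write@11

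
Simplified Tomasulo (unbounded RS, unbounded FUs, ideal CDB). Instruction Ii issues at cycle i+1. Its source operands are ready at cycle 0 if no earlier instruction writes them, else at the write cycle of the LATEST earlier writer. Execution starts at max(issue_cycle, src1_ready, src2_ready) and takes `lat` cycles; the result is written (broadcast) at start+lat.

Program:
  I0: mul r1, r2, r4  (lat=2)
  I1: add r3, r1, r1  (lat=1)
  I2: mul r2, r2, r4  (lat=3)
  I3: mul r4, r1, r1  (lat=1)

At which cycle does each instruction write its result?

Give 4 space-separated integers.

Answer: 3 4 6 5

Derivation:
I0 mul r1: issue@1 deps=(None,None) exec_start@1 write@3
I1 add r3: issue@2 deps=(0,0) exec_start@3 write@4
I2 mul r2: issue@3 deps=(None,None) exec_start@3 write@6
I3 mul r4: issue@4 deps=(0,0) exec_start@4 write@5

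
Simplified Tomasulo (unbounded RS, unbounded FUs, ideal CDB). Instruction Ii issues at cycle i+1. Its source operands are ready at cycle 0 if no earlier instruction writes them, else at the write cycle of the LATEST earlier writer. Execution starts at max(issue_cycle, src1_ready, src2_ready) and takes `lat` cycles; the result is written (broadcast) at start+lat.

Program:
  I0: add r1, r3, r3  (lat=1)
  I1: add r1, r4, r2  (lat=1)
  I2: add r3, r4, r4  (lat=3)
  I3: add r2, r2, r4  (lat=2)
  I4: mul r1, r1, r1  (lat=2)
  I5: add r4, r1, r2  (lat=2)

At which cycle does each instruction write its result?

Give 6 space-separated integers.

Answer: 2 3 6 6 7 9

Derivation:
I0 add r1: issue@1 deps=(None,None) exec_start@1 write@2
I1 add r1: issue@2 deps=(None,None) exec_start@2 write@3
I2 add r3: issue@3 deps=(None,None) exec_start@3 write@6
I3 add r2: issue@4 deps=(None,None) exec_start@4 write@6
I4 mul r1: issue@5 deps=(1,1) exec_start@5 write@7
I5 add r4: issue@6 deps=(4,3) exec_start@7 write@9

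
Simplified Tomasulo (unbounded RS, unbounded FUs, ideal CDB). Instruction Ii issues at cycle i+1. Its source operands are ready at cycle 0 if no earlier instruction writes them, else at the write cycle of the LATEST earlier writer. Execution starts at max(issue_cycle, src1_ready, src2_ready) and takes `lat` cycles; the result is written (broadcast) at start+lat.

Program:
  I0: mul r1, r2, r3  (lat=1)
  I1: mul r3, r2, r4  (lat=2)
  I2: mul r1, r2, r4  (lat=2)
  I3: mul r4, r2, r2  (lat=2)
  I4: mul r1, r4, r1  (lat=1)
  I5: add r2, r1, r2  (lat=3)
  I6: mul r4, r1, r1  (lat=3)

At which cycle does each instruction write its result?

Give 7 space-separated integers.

Answer: 2 4 5 6 7 10 10

Derivation:
I0 mul r1: issue@1 deps=(None,None) exec_start@1 write@2
I1 mul r3: issue@2 deps=(None,None) exec_start@2 write@4
I2 mul r1: issue@3 deps=(None,None) exec_start@3 write@5
I3 mul r4: issue@4 deps=(None,None) exec_start@4 write@6
I4 mul r1: issue@5 deps=(3,2) exec_start@6 write@7
I5 add r2: issue@6 deps=(4,None) exec_start@7 write@10
I6 mul r4: issue@7 deps=(4,4) exec_start@7 write@10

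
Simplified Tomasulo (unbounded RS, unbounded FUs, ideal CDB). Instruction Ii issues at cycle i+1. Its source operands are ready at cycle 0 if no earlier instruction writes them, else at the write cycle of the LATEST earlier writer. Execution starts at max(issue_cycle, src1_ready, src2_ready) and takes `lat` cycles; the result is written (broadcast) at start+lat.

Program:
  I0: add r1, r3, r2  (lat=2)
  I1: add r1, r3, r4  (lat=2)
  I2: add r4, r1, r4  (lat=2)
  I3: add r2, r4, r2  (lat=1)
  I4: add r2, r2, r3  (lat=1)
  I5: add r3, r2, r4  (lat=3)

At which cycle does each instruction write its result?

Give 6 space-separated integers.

I0 add r1: issue@1 deps=(None,None) exec_start@1 write@3
I1 add r1: issue@2 deps=(None,None) exec_start@2 write@4
I2 add r4: issue@3 deps=(1,None) exec_start@4 write@6
I3 add r2: issue@4 deps=(2,None) exec_start@6 write@7
I4 add r2: issue@5 deps=(3,None) exec_start@7 write@8
I5 add r3: issue@6 deps=(4,2) exec_start@8 write@11

Answer: 3 4 6 7 8 11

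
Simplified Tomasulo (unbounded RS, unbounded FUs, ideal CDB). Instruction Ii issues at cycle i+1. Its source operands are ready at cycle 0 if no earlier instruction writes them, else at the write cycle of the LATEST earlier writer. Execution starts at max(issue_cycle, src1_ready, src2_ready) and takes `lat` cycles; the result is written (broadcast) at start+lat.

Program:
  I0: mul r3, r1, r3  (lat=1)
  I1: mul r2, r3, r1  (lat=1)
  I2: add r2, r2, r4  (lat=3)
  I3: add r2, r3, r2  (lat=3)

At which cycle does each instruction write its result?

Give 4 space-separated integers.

I0 mul r3: issue@1 deps=(None,None) exec_start@1 write@2
I1 mul r2: issue@2 deps=(0,None) exec_start@2 write@3
I2 add r2: issue@3 deps=(1,None) exec_start@3 write@6
I3 add r2: issue@4 deps=(0,2) exec_start@6 write@9

Answer: 2 3 6 9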